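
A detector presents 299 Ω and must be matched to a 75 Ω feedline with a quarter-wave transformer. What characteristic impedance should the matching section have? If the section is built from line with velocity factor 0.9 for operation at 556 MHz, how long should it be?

Z_qwt = √(Z_0·R_L) = √(75 × 299) = √22420
λ = 0.9·c/f = 0.486 m, so l = λ/4 = 0.121 m

Z_qwt ≈ 150 Ω; length ≈ 12.1 cm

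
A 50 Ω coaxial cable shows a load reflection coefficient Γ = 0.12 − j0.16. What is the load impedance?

Z_L = Z_0·(1 + Γ)/(1 − Γ) = 50·(1.12 − j0.16)/(0.88 + j0.16)

Z_L ≈ 60 − j20 Ω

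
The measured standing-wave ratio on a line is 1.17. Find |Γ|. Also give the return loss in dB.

|Γ| = (S − 1)/(S + 1) = (1.17 − 1)/(1.17 + 1) = 0.17/2.17
RL = −20·log₁₀|Γ| = −20·log₁₀(0.0783)

|Γ| ≈ 0.0783; return loss ≈ 22.1 dB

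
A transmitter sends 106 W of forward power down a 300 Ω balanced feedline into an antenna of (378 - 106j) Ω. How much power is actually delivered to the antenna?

P_delivered ≈ 102 W

|Γ| = |(78 − j106)/(678 − j106)| = 0.192
|Γ|² = 0.0368
P_refl = |Γ|²·P_inc = 3.9 W, P_del = (1 − |Γ|²)·P_inc = 102 W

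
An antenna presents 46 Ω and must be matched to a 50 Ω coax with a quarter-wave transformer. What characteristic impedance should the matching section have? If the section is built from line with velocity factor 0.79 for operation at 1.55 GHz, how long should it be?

Z_qwt = √(Z_0·R_L) = √(50 × 46) = √2300
λ = 0.79·c/f = 0.153 m, so l = λ/4 = 0.0382 m

Z_qwt ≈ 48 Ω; length ≈ 3.82 cm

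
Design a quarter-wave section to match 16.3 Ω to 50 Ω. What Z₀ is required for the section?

Z_qwt ≈ 28.5 Ω

Z_qwt = √(Z_0·R_L) = √(50 × 16.3) = √815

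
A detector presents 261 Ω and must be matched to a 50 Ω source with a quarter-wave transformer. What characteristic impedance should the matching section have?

Z_qwt = √(Z_0·R_L) = √(50 × 261) = √13050

Z_qwt ≈ 114 Ω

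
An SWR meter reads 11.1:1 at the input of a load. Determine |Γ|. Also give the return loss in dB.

|Γ| ≈ 0.835; return loss ≈ 1.57 dB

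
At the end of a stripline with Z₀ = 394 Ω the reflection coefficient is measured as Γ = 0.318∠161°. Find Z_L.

Z_L = Z_0·(1 + Γ)/(1 − Γ) = 394·(0.699 + j0.104)/(1.3 − j0.104)

Z_L ≈ 208 + j47.9 Ω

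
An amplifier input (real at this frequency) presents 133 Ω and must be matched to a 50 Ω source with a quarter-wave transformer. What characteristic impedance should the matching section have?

Z_qwt = √(Z_0·R_L) = √(50 × 133) = √6650

Z_qwt ≈ 81.5 Ω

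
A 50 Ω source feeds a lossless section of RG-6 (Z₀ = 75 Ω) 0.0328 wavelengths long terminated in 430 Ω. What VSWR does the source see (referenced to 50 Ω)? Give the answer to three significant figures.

VSWR ≈ 8.4

βl = 2π × 0.0328 = 11.8°
tan(βl) = 0.209
Z_in = Z_0·(Z_L + jZ_0·tanβl)/(Z_0 + jZ_L·tanβl) = 184 − j205 Ω
Γ_s = (Z_in − Z_s)/(Z_in + Z_s) = (134 − j205)/(234 − j205), |Γ_s| = 0.787
VSWR = (1 + |Γ_s|)/(1 − |Γ_s|)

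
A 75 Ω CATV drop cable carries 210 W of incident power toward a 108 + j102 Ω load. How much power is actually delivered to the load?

P_delivered ≈ 155 W

|Γ| = |(33 + j102)/(183 + j102)| = 0.512
|Γ|² = 0.262
P_refl = |Γ|²·P_inc = 55 W, P_del = (1 − |Γ|²)·P_inc = 155 W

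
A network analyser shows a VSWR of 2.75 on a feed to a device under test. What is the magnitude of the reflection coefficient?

|Γ| ≈ 0.467

|Γ| = (S − 1)/(S + 1) = (2.75 − 1)/(2.75 + 1) = 1.75/3.75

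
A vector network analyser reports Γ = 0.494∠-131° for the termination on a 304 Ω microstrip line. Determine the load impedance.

Z_L ≈ 121 − j120 Ω

Z_L = Z_0·(1 + Γ)/(1 − Γ) = 304·(0.676 − j0.373)/(1.32 + j0.373)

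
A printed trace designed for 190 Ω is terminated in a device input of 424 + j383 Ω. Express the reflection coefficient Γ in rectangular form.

Γ ≈ 0.554 + j0.278

Γ = (Z_L − Z_0)/(Z_L + Z_0) = (234 + j383)/(614 + j383)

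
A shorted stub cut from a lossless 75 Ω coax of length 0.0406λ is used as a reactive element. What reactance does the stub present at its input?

βl = 2π × 0.0406 = 14.6°
tan(βl) = 0.261
For a shorted stub, Z_in = jZ_0·tan(βl)

X_in ≈ 19.6 Ω (inductive)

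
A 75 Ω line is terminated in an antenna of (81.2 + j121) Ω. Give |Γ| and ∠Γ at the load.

Γ = (Z_L − Z_0)/(Z_L + Z_0) = (6.2 + j121)/(156.2 + j121)
|Γ| = 121/198 = 0.613

Γ ≈ 0.613 ∠ 49.3°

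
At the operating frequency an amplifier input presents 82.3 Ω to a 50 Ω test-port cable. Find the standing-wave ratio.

VSWR ≈ 1.65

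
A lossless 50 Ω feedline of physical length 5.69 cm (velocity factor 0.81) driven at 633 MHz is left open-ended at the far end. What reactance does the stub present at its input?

λ = v/f = 0.81·c / 633 MHz = 0.384 m
βl = 2π·l/λ = 2π × 0.148 = 53.4°
tan(βl) = 1.34
For an open-ended stub, Z_in = −jZ_0·cot(βl) = −jZ_0/tan(βl)

X_in ≈ -37.2 Ω (capacitive)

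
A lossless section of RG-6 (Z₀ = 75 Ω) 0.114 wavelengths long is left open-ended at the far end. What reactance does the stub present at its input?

X_in ≈ -86.2 Ω (capacitive)

βl = 2π × 0.114 = 41°
tan(βl) = 0.871
For an open-ended stub, Z_in = −jZ_0·cot(βl) = −jZ_0/tan(βl)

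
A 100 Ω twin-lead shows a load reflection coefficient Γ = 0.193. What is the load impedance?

Z_L = Z_0·(1 + Γ)/(1 − Γ) = 100·(1.19)/(0.807)

Z_L ≈ 148 Ω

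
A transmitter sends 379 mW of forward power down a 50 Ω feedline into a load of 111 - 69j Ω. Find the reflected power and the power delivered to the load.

|Γ| = |(61 − j69)/(161 − j69)| = 0.526
|Γ|² = 0.276
P_refl = |Γ|²·P_inc = 105 mW, P_del = (1 − |Γ|²)·P_inc = 274 mW

P_reflected ≈ 105 mW; P_delivered ≈ 274 mW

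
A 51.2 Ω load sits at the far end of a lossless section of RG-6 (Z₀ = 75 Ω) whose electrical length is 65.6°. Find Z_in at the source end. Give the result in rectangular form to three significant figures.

Z_in ≈ 91.9 + j27 Ω

tan(βl) = tan(65.6°) = 2.2
Z_in = Z_0·(Z_L + jZ_0·tanβl)/(Z_0 + jZ_L·tanβl)
     = 75·(51.2 + j165)/(75 + j113)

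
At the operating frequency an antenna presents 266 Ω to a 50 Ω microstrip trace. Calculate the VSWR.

VSWR ≈ 5.32

Γ = (266 − 50)/(266 + 50) = 0.684
VSWR = (1 + 0.684)/(1 − 0.684)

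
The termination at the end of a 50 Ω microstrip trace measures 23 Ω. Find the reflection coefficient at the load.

Γ = -0.37

Γ = (Z_L − Z_0)/(Z_L + Z_0) = (23 − 50)/(23 + 50) = -27/73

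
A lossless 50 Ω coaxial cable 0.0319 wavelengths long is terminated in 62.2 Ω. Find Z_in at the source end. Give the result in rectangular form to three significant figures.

βl = 2π × 0.0319 = 11.5°
tan(βl) = tan(11.5°) = 0.203
Z_in = Z_0·(Z_L + jZ_0·tanβl)/(Z_0 + jZ_L·tanβl)
     = 50·(62.2 + j10.2)/(50 + j12.6)

Z_in ≈ 60.9 − j5.23 Ω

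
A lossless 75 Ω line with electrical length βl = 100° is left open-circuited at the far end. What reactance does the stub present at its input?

tan(βl) = -5.67
For an open-circuited stub, Z_in = −jZ_0·cot(βl) = −jZ_0/tan(βl)

X_in ≈ 13.2 Ω (inductive)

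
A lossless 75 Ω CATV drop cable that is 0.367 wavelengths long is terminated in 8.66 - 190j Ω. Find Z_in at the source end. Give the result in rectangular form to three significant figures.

Z_in ≈ 5.9 + j151 Ω

βl = 2π × 0.367 = 132°
tan(βl) = tan(132°) = -1.11
Z_in = Z_0·(Z_L + jZ_0·tanβl)/(Z_0 + jZ_L·tanβl)
     = 75·(8.66 − j273)/(-135 − j9.58)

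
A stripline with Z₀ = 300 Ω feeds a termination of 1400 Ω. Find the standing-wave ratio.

VSWR ≈ 4.67

Γ = (1400 − 300)/(1400 + 300) = 0.647
VSWR = (1 + 0.647)/(1 − 0.647)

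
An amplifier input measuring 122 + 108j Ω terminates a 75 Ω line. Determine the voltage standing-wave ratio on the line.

VSWR ≈ 3.2

Γ = (Z_L − Z_0)/(Z_L + Z_0) = (47 + j108)/(197 + j108)
|Γ| = 118/225 = 0.524
VSWR = (1 + |Γ|)/(1 − |Γ|) = 1.52/0.476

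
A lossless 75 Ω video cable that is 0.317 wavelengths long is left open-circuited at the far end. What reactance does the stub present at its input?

βl = 2π × 0.317 = 114°
tan(βl) = -2.23
For an open-circuited stub, Z_in = −jZ_0·cot(βl) = −jZ_0/tan(βl)

X_in ≈ 33.6 Ω (inductive)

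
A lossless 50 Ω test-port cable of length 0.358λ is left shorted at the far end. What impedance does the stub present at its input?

βl = 2π × 0.358 = 129°
tan(βl) = -1.24
For a shorted stub, Z_in = jZ_0·tan(βl)

Z_in ≈ −j62 Ω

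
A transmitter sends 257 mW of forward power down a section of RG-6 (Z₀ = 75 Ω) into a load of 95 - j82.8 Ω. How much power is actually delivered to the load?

|Γ| = |(20 − j82.8)/(170 − j82.8)| = 0.45
|Γ|² = 0.203
P_refl = |Γ|²·P_inc = 52.2 mW, P_del = (1 − |Γ|²)·P_inc = 205 mW

P_delivered ≈ 205 mW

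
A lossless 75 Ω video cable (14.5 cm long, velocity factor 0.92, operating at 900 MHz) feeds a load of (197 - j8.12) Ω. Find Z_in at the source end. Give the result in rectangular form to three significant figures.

Z_in ≈ 174 + j58.7 Ω

λ = v/f = 0.92·c / 900 MHz = 0.307 m
βl = 2π·l/λ = 2π × 0.473 = 170°
tan(βl) = tan(170°) = -0.172
Z_in = Z_0·(Z_L + jZ_0·tanβl)/(Z_0 + jZ_L·tanβl)
     = 75·(197 − j21.1)/(73.6 − j34)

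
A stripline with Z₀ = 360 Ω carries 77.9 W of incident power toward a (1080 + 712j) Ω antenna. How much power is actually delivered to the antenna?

P_delivered ≈ 46.9 W

|Γ| = |(720 + j712)/(1440 + j712)| = 0.63
|Γ|² = 0.397
P_refl = |Γ|²·P_inc = 31 W, P_del = (1 − |Γ|²)·P_inc = 46.9 W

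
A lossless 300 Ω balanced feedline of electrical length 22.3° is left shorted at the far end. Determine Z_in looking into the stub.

tan(βl) = 0.41
For a shorted stub, Z_in = jZ_0·tan(βl)

Z_in ≈ +j123 Ω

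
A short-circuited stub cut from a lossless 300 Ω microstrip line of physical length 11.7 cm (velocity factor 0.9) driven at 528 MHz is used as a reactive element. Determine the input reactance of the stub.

λ = v/f = 0.9·c / 528 MHz = 0.511 m
βl = 2π·l/λ = 2π × 0.229 = 82.4°
tan(βl) = 7.46
For a short-circuited stub, Z_in = jZ_0·tan(βl)

X_in ≈ 2240 Ω (inductive)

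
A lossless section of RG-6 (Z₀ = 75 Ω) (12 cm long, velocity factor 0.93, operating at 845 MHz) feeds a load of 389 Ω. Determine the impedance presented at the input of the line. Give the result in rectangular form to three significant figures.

λ = v/f = 0.93·c / 845 MHz = 0.33 m
βl = 2π·l/λ = 2π × 0.363 = 131°
tan(βl) = tan(131°) = -1.16
Z_in = Z_0·(Z_L + jZ_0·tanβl)/(Z_0 + jZ_L·tanβl)
     = 75·(389 − j86.8)/(75 − j450)

Z_in ≈ 24.6 + j60.7 Ω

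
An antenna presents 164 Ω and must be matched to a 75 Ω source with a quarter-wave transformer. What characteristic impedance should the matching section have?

Z_qwt = √(Z_0·R_L) = √(75 × 164) = √12300

Z_qwt ≈ 111 Ω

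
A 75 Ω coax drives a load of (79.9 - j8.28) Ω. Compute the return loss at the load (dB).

RL ≈ 24.1 dB

Γ = (4.9 − j8.28)/(154.9 − j8.28), |Γ| = 0.062
RL = −20·log₁₀|Γ| = −20·log₁₀(0.062)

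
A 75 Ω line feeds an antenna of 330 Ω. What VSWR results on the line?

VSWR ≈ 4.4

Γ = (330 − 75)/(330 + 75) = 0.63
VSWR = (1 + 0.63)/(1 − 0.63)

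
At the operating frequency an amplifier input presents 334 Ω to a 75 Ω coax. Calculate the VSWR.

VSWR ≈ 4.45

For a purely resistive load, VSWR = R_L/Z_0 or Z_0/R_L (whichever > 1) = 334/75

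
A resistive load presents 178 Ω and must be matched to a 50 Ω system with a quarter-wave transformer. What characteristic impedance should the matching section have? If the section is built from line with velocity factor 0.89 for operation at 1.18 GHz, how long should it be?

Z_qwt ≈ 94.3 Ω; length ≈ 5.66 cm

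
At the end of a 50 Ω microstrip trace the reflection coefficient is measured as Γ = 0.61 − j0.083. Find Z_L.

Z_L = Z_0·(1 + Γ)/(1 − Γ) = 50·(1.61 − j0.083)/(0.39 + j0.083)

Z_L ≈ 195 − j52.2 Ω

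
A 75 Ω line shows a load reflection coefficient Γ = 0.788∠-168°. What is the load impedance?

Z_L = Z_0·(1 + Γ)/(1 − Γ) = 75·(0.229 − j0.164)/(1.77 + j0.164)

Z_L ≈ 8.99 − j7.77 Ω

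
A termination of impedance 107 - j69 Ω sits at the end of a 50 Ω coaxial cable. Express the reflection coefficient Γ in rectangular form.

Γ ≈ 0.466 − j0.235

Γ = (Z_L − Z_0)/(Z_L + Z_0) = (57 − j69)/(157 − j69)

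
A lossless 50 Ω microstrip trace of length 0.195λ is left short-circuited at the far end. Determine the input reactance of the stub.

βl = 2π × 0.195 = 70.2°
tan(βl) = 2.78
For a short-circuited stub, Z_in = jZ_0·tan(βl)

X_in ≈ 139 Ω (inductive)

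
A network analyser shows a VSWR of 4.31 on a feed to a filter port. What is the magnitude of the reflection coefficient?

|Γ| = (S − 1)/(S + 1) = (4.31 − 1)/(4.31 + 1) = 3.31/5.31

|Γ| ≈ 0.623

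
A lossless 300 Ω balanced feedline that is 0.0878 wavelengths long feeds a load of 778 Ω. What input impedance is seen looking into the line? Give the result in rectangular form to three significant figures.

βl = 2π × 0.0878 = 31.6°
tan(βl) = tan(31.6°) = 0.615
Z_in = Z_0·(Z_L + jZ_0·tanβl)/(Z_0 + jZ_L·tanβl)
     = 300·(778 + j185)/(300 + j479)

Z_in ≈ 302 − j298 Ω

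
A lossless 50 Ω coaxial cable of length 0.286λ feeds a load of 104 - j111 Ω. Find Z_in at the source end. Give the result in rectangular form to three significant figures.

βl = 2π × 0.286 = 103°
tan(βl) = tan(103°) = -4.35
Z_in = Z_0·(Z_L + jZ_0·tanβl)/(Z_0 + jZ_L·tanβl)
     = 50·(104 − j328)/(-432 − j452)

Z_in ≈ 13.2 + j24.2 Ω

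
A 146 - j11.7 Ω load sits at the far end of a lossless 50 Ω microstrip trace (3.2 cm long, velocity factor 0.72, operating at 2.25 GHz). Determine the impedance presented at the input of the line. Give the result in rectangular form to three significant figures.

λ = v/f = 0.72·c / 2.25 GHz = 0.096 m
βl = 2π·l/λ = 2π × 0.333 = 120°
tan(βl) = tan(120°) = -1.73
Z_in = Z_0·(Z_L + jZ_0·tanβl)/(Z_0 + jZ_L·tanβl)
     = 50·(146 − j98.3)/(29.7 − j253)

Z_in ≈ 22.5 + j26.2 Ω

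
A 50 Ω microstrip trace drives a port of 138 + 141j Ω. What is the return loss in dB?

RL ≈ 3.01 dB

Γ = (88 + j141)/(188 + j141), |Γ| = 0.707
RL = −20·log₁₀|Γ| = −20·log₁₀(0.707)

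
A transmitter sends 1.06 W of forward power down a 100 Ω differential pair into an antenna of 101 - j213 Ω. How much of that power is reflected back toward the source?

|Γ| = |(1 − j213)/(201 − j213)| = 0.727
|Γ|² = 0.529
P_refl = |Γ|²·P_inc = 0.561 W, P_del = (1 − |Γ|²)·P_inc = 0.499 W

P_reflected ≈ 0.561 W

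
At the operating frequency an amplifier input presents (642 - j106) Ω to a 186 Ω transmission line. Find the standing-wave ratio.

VSWR ≈ 3.55

Γ = (Z_L − Z_0)/(Z_L + Z_0) = (456 − j106)/(828 − j106)
|Γ| = 468/835 = 0.561
VSWR = (1 + |Γ|)/(1 − |Γ|) = 1.56/0.439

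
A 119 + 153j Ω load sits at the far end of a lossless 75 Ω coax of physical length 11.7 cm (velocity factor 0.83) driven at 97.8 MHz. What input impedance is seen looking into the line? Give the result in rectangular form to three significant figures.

λ = v/f = 0.83·c / 97.8 MHz = 2.55 m
βl = 2π·l/λ = 2π × 0.046 = 16.5°
tan(βl) = tan(16.5°) = 0.297
Z_in = Z_0·(Z_L + jZ_0·tanβl)/(Z_0 + jZ_L·tanβl)
     = 75·(119 + j175)/(29.6 + j35.3)

Z_in ≈ 343 + j34.4 Ω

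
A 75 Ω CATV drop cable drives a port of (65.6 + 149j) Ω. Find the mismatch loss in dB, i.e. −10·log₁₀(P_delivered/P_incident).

mismatch loss ≈ 3.29 dB

Γ = (-9.4 + j149)/(140.6 + j149), |Γ| = 0.729
|Γ|² = 0.531, so P_del/P_inc = 1 − |Γ|² = 0.469
ML = −10·log₁₀(1 − |Γ|²)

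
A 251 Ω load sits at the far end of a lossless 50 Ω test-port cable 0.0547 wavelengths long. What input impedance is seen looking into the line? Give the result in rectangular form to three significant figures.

βl = 2π × 0.0547 = 19.7°
tan(βl) = tan(19.7°) = 0.358
Z_in = Z_0·(Z_L + jZ_0·tanβl)/(Z_0 + jZ_L·tanβl)
     = 50·(251 + j17.9)/(50 + j89.8)

Z_in ≈ 67 − j102 Ω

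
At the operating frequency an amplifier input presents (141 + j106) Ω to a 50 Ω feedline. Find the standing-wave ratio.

VSWR ≈ 4.55

Γ = (Z_L − Z_0)/(Z_L + Z_0) = (91 + j106)/(191 + j106)
|Γ| = 140/218 = 0.64
VSWR = (1 + |Γ|)/(1 − |Γ|) = 1.64/0.36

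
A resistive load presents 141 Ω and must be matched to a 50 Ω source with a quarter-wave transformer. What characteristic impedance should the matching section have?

Z_qwt = √(Z_0·R_L) = √(50 × 141) = √7050

Z_qwt ≈ 84 Ω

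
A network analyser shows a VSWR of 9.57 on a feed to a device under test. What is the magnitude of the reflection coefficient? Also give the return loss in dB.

|Γ| ≈ 0.811; return loss ≈ 1.82 dB

|Γ| = (S − 1)/(S + 1) = (9.57 − 1)/(9.57 + 1) = 8.57/10.6
RL = −20·log₁₀|Γ| = −20·log₁₀(0.811)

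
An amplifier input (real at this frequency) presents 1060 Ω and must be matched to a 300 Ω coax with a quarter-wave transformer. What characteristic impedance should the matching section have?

Z_qwt = √(Z_0·R_L) = √(300 × 1060) = √318000

Z_qwt ≈ 564 Ω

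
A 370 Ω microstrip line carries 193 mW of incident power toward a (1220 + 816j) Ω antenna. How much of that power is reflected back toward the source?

|Γ| = |(850 + j816)/(1590 + j816)| = 0.659
|Γ|² = 0.435
P_refl = |Γ|²·P_inc = 83.9 mW, P_del = (1 − |Γ|²)·P_inc = 109 mW

P_reflected ≈ 83.9 mW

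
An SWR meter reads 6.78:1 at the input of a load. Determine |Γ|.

|Γ| ≈ 0.743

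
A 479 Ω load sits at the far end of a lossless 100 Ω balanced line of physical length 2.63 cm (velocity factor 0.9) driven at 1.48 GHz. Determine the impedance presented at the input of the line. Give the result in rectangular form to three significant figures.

λ = v/f = 0.9·c / 1.48 GHz = 0.182 m
βl = 2π·l/λ = 2π × 0.144 = 51.9°
tan(βl) = tan(51.9°) = 1.28
Z_in = Z_0·(Z_L + jZ_0·tanβl)/(Z_0 + jZ_L·tanβl)
     = 100·(479 + j128)/(100 + j611)

Z_in ≈ 32.8 − j73 Ω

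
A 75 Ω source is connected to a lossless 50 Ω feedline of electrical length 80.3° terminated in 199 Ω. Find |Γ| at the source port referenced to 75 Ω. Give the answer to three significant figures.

tan(βl) = 5.85
Z_in = Z_0·(Z_L + jZ_0·tanβl)/(Z_0 + jZ_L·tanβl) = 12.9 − j7.99 Ω
Γ_s = (Z_in − Z_s)/(Z_in + Z_s) = (-62.1 − j7.99)/(87.9 − j7.99), |Γ_s| = 0.709

|Γ| ≈ 0.709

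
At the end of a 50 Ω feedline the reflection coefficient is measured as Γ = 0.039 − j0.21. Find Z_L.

Z_L ≈ 49.3 − j21.7 Ω

Z_L = Z_0·(1 + Γ)/(1 − Γ) = 50·(1.04 − j0.21)/(0.961 + j0.21)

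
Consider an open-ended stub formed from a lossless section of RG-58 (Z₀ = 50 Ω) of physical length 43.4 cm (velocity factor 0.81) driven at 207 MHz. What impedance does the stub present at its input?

λ = v/f = 0.81·c / 207 MHz = 1.17 m
βl = 2π·l/λ = 2π × 0.37 = 133°
tan(βl) = -1.07
For an open-ended stub, Z_in = −jZ_0·cot(βl) = −jZ_0/tan(βl)

Z_in ≈ +j46.8 Ω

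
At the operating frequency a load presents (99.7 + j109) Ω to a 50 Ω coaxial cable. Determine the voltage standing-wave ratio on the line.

Γ = (Z_L − Z_0)/(Z_L + Z_0) = (49.7 + j109)/(149.7 + j109)
|Γ| = 120/185 = 0.647
VSWR = (1 + |Γ|)/(1 − |Γ|) = 1.65/0.353

VSWR ≈ 4.66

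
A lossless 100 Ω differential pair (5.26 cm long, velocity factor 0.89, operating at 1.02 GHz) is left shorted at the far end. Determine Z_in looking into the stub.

λ = v/f = 0.89·c / 1.02 GHz = 0.262 m
βl = 2π·l/λ = 2π × 0.201 = 72.3°
tan(βl) = 3.14
For a shorted stub, Z_in = jZ_0·tan(βl)

Z_in ≈ +j314 Ω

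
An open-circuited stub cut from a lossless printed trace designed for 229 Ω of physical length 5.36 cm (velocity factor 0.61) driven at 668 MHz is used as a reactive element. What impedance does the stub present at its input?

Z_in ≈ −j81.4 Ω

λ = v/f = 0.61·c / 668 MHz = 0.274 m
βl = 2π·l/λ = 2π × 0.196 = 70.4°
tan(βl) = 2.81
For an open-circuited stub, Z_in = −jZ_0·cot(βl) = −jZ_0/tan(βl)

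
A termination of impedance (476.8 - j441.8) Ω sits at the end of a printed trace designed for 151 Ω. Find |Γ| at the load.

|Γ| ≈ 0.715

Γ = (Z_L − Z_0)/(Z_L + Z_0) = (325.8 − j441.8)/(627.8 − j441.8)
|Γ| = 549/768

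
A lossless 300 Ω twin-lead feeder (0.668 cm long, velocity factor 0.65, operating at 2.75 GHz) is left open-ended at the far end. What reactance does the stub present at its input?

X_in ≈ -446 Ω (capacitive)

λ = v/f = 0.65·c / 2.75 GHz = 0.0709 m
βl = 2π·l/λ = 2π × 0.0942 = 33.9°
tan(βl) = 0.672
For an open-ended stub, Z_in = −jZ_0·cot(βl) = −jZ_0/tan(βl)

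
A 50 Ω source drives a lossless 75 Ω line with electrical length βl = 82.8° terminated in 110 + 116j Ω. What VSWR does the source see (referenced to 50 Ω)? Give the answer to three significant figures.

VSWR ≈ 3.01

tan(βl) = 7.92
Z_in = Z_0·(Z_L + jZ_0·tanβl)/(Z_0 + jZ_L·tanβl) = 26.8 − j35.4 Ω
Γ_s = (Z_in − Z_s)/(Z_in + Z_s) = (-23.2 − j35.4)/(76.8 − j35.4), |Γ_s| = 0.501
VSWR = (1 + |Γ_s|)/(1 − |Γ_s|)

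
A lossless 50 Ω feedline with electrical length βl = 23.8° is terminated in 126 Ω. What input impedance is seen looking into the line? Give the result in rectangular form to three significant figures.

Z_in ≈ 67.3 − j52.8 Ω

tan(βl) = tan(23.8°) = 0.441
Z_in = Z_0·(Z_L + jZ_0·tanβl)/(Z_0 + jZ_L·tanβl)
     = 50·(126 + j22.1)/(50 + j55.6)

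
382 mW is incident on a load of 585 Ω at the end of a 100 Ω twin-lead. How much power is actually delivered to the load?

P_delivered ≈ 191 mW

Γ = (585 − 100)/(585 + 100) = 0.708
|Γ|² = 0.501
P_refl = |Γ|²·P_inc = 191 mW, P_del = (1 − |Γ|²)·P_inc = 191 mW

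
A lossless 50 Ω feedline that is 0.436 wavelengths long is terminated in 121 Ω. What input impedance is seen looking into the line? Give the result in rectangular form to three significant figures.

Z_in ≈ 69.4 + j50.1 Ω

βl = 2π × 0.436 = 157°
tan(βl) = tan(157°) = -0.425
Z_in = Z_0·(Z_L + jZ_0·tanβl)/(Z_0 + jZ_L·tanβl)
     = 50·(121 − j21.3)/(50 − j51.5)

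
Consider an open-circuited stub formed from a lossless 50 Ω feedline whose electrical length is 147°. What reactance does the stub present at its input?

X_in ≈ 77 Ω (inductive)

tan(βl) = -0.649
For an open-circuited stub, Z_in = −jZ_0·cot(βl) = −jZ_0/tan(βl)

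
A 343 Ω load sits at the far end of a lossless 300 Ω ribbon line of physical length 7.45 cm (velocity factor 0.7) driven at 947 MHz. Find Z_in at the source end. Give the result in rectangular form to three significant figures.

λ = v/f = 0.7·c / 947 MHz = 0.222 m
βl = 2π·l/λ = 2π × 0.336 = 121°
tan(βl) = tan(121°) = -1.67
Z_in = Z_0·(Z_L + jZ_0·tanβl)/(Z_0 + jZ_L·tanβl)
     = 300·(343 − j500)/(300 − j572)

Z_in ≈ 280 + j33.2 Ω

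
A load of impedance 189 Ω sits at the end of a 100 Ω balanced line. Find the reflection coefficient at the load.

Γ = 0.308

Γ = (Z_L − Z_0)/(Z_L + Z_0) = (189 − 100)/(189 + 100) = 89/289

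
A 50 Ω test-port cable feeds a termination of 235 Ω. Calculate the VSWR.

Γ = (235 − 50)/(235 + 50) = 0.649
VSWR = (1 + 0.649)/(1 − 0.649)

VSWR ≈ 4.7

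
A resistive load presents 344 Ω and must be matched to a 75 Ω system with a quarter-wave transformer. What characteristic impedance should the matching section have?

Z_qwt = √(Z_0·R_L) = √(75 × 344) = √25800

Z_qwt ≈ 161 Ω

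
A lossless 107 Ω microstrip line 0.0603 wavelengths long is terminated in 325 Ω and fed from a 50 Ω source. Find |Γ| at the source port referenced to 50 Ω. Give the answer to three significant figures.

βl = 2π × 0.0603 = 21.7°
tan(βl) = 0.398
Z_in = Z_0·(Z_L + jZ_0·tanβl)/(Z_0 + jZ_L·tanβl) = 153 − j142 Ω
Γ_s = (Z_in − Z_s)/(Z_in + Z_s) = (103 − j142)/(203 − j142), |Γ_s| = 0.709

|Γ| ≈ 0.709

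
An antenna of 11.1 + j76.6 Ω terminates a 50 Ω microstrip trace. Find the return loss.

Γ = (-38.9 + j76.6)/(61.1 + j76.6), |Γ| = 0.877
RL = −20·log₁₀|Γ| = −20·log₁₀(0.877)

RL ≈ 1.14 dB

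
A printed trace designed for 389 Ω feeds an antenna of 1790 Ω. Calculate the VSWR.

VSWR ≈ 4.6

Γ = (1790 − 389)/(1790 + 389) = 0.643
VSWR = (1 + 0.643)/(1 − 0.643)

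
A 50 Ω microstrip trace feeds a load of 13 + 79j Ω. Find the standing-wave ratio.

Γ = (Z_L − Z_0)/(Z_L + Z_0) = (-37 + j79)/(63 + j79)
|Γ| = 87.2/101 = 0.863
VSWR = (1 + |Γ|)/(1 − |Γ|) = 1.86/0.137

VSWR ≈ 13.6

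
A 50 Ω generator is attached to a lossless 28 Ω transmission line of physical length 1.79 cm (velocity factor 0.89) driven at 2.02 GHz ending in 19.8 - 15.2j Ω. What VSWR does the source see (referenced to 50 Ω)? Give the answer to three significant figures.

VSWR ≈ 3.61

λ = v/f = 0.89·c / 2.02 GHz = 0.132 m
βl = 2π·l/λ = 2π × 0.135 = 48.8°
tan(βl) = 1.14
Z_in = Z_0·(Z_L + jZ_0·tanβl)/(Z_0 + jZ_L·tanβl) = 13.9 + j3.4 Ω
Γ_s = (Z_in − Z_s)/(Z_in + Z_s) = (-36.1 + j3.4)/(63.9 + j3.4), |Γ_s| = 0.566
VSWR = (1 + |Γ_s|)/(1 − |Γ_s|)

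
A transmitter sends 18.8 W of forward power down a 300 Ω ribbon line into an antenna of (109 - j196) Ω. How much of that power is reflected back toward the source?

|Γ| = |(-191 − j196)/(409 − j196)| = 0.603
|Γ|² = 0.364
P_refl = |Γ|²·P_inc = 6.85 W, P_del = (1 − |Γ|²)·P_inc = 12 W

P_reflected ≈ 6.85 W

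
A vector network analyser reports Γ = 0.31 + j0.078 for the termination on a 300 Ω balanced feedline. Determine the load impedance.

Z_L ≈ 559 + j97.1 Ω

Z_L = Z_0·(1 + Γ)/(1 − Γ) = 300·(1.31 + j0.078)/(0.69 − j0.078)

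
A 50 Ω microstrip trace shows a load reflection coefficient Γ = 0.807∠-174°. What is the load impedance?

Z_L ≈ 5.35 − j2.59 Ω

Z_L = Z_0·(1 + Γ)/(1 − Γ) = 50·(0.197 − j0.0844)/(1.8 + j0.0844)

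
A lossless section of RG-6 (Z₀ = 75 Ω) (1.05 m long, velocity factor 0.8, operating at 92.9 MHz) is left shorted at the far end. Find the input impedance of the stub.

Z_in ≈ −j50 Ω

λ = v/f = 0.8·c / 92.9 MHz = 2.58 m
βl = 2π·l/λ = 2π × 0.406 = 146°
tan(βl) = -0.666
For a shorted stub, Z_in = jZ_0·tan(βl)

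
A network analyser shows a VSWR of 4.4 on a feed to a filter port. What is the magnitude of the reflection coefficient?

|Γ| = (S − 1)/(S + 1) = (4.4 − 1)/(4.4 + 1) = 3.4/5.4

|Γ| ≈ 0.63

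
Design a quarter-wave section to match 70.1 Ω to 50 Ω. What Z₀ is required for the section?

Z_qwt = √(Z_0·R_L) = √(50 × 70.1) = √3505

Z_qwt ≈ 59.2 Ω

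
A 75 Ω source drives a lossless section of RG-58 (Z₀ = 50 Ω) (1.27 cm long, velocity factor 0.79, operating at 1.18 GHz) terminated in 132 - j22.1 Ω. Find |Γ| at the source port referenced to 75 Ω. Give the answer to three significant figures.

λ = v/f = 0.79·c / 1.18 GHz = 0.201 m
βl = 2π·l/λ = 2π × 0.0632 = 22.8°
tan(βl) = 0.42
Z_in = Z_0·(Z_L + jZ_0·tanβl)/(Z_0 + jZ_L·tanβl) = 59 − j56.1 Ω
Γ_s = (Z_in − Z_s)/(Z_in + Z_s) = (-16 − j56.1)/(134 − j56.1), |Γ_s| = 0.401

|Γ| ≈ 0.401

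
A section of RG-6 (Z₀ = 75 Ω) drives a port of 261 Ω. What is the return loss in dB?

RL ≈ 5.14 dB

Γ = (261 − 75)/(261 + 75) = 0.554
RL = −20·log₁₀|Γ| = −20·log₁₀(0.554)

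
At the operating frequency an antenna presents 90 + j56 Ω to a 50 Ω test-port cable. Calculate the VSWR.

Γ = (Z_L − Z_0)/(Z_L + Z_0) = (40 + j56)/(140 + j56)
|Γ| = 68.8/151 = 0.456
VSWR = (1 + |Γ|)/(1 − |Γ|) = 1.46/0.544

VSWR ≈ 2.68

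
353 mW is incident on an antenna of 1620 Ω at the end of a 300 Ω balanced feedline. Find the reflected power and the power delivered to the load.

Γ = (1620 − 300)/(1620 + 300) = 0.688
|Γ|² = 0.473
P_refl = |Γ|²·P_inc = 167 mW, P_del = (1 − |Γ|²)·P_inc = 186 mW

P_reflected ≈ 167 mW; P_delivered ≈ 186 mW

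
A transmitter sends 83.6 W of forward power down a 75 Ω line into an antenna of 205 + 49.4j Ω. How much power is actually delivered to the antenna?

|Γ| = |(130 + j49.4)/(280 + j49.4)| = 0.489
|Γ|² = 0.239
P_refl = |Γ|²·P_inc = 20 W, P_del = (1 − |Γ|²)·P_inc = 63.6 W

P_delivered ≈ 63.6 W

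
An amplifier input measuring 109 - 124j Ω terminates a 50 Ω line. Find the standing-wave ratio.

VSWR ≈ 5.27

Γ = (Z_L − Z_0)/(Z_L + Z_0) = (59 − j124)/(159 − j124)
|Γ| = 137/202 = 0.681
VSWR = (1 + |Γ|)/(1 − |Γ|) = 1.68/0.319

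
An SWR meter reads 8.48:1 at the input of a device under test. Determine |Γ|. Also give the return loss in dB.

|Γ| = (S − 1)/(S + 1) = (8.48 − 1)/(8.48 + 1) = 7.48/9.48
RL = −20·log₁₀|Γ| = −20·log₁₀(0.789)

|Γ| ≈ 0.789; return loss ≈ 2.06 dB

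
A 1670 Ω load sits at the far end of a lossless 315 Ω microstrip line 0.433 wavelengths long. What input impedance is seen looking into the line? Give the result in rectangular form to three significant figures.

βl = 2π × 0.433 = 156°
tan(βl) = tan(156°) = -0.448
Z_in = Z_0·(Z_L + jZ_0·tanβl)/(Z_0 + jZ_L·tanβl)
     = 315·(1670 − j141)/(315 − j748)

Z_in ≈ 302 + j576 Ω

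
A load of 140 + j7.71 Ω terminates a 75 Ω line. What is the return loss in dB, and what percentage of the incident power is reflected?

RL ≈ 10.3 dB; 9.26% of incident power reflected

Γ = (65 + j7.71)/(215 + j7.71), |Γ| = 0.304
RL = −20·log₁₀(0.304) = 10.3 dB
P_refl/P_inc = |Γ|² = 0.0926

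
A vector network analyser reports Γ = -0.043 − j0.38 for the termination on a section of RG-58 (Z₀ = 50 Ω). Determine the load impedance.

Z_L ≈ 34.6 − j30.8 Ω

Z_L = Z_0·(1 + Γ)/(1 − Γ) = 50·(0.957 − j0.38)/(1.04 + j0.38)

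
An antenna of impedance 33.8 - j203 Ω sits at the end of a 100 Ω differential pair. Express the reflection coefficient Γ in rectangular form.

Γ ≈ 0.547 − j0.687

Γ = (Z_L − Z_0)/(Z_L + Z_0) = (-66.2 − j203)/(133.8 − j203)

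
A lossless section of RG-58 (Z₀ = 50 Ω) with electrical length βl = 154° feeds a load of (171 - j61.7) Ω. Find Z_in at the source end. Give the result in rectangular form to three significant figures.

Z_in ≈ 72 + j85.3 Ω

tan(βl) = tan(154°) = -0.488
Z_in = Z_0·(Z_L + jZ_0·tanβl)/(Z_0 + jZ_L·tanβl)
     = 50·(171 − j86.1)/(19.9 − j83.4)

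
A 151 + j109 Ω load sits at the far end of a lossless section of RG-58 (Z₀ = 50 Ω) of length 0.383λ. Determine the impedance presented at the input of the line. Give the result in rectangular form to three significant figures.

Z_in ≈ 16.9 + j37 Ω

βl = 2π × 0.383 = 138°
tan(βl) = tan(138°) = -0.904
Z_in = Z_0·(Z_L + jZ_0·tanβl)/(Z_0 + jZ_L·tanβl)
     = 50·(151 + j63.8)/(149 − j137)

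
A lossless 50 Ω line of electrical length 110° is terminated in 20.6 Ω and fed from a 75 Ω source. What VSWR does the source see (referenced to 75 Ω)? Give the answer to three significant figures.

VSWR ≈ 1.91

tan(βl) = -2.75
Z_in = Z_0·(Z_L + jZ_0·tanβl)/(Z_0 + jZ_L·tanβl) = 77.2 − j50 Ω
Γ_s = (Z_in − Z_s)/(Z_in + Z_s) = (2.19 − j50)/(152 − j50), |Γ_s| = 0.312
VSWR = (1 + |Γ_s|)/(1 − |Γ_s|)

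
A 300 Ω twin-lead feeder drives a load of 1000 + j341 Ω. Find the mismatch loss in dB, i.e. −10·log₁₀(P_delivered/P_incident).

mismatch loss ≈ 1.78 dB

Γ = (700 + j341)/(1300 + j341), |Γ| = 0.579
|Γ|² = 0.336, so P_del/P_inc = 1 − |Γ|² = 0.664
ML = −10·log₁₀(1 − |Γ|²)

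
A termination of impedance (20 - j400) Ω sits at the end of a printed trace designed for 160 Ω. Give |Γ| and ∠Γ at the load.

Γ = (Z_L − Z_0)/(Z_L + Z_0) = (-140 − j400)/(180 − j400)
|Γ| = 424/439 = 0.966

Γ ≈ 0.966 ∠ -43.5°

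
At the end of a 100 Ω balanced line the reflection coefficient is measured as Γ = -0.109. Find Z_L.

Z_L = Z_0·(1 + Γ)/(1 − Γ) = 100·(0.891)/(1.11)

Z_L ≈ 80.3 Ω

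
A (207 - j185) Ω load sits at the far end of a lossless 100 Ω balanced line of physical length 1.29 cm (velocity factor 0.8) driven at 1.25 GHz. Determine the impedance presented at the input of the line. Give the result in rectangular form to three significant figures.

λ = v/f = 0.8·c / 1.25 GHz = 0.192 m
βl = 2π·l/λ = 2π × 0.0672 = 24.2°
tan(βl) = tan(24.2°) = 0.449
Z_in = Z_0·(Z_L + jZ_0·tanβl)/(Z_0 + jZ_L·tanβl)
     = 100·(207 − j140)/(183 + j93)

Z_in ≈ 59 − j106 Ω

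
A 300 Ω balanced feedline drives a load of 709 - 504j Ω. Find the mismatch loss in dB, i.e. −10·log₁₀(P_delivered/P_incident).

Γ = (409 − j504)/(1009 − j504), |Γ| = 0.575
|Γ|² = 0.331, so P_del/P_inc = 1 − |Γ|² = 0.669
ML = −10·log₁₀(1 − |Γ|²)

mismatch loss ≈ 1.75 dB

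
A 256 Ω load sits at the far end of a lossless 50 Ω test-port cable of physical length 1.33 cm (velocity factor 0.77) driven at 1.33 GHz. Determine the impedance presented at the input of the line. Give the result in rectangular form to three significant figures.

Z_in ≈ 40 − j80.8 Ω

λ = v/f = 0.77·c / 1.33 GHz = 0.174 m
βl = 2π·l/λ = 2π × 0.0766 = 27.6°
tan(βl) = tan(27.6°) = 0.522
Z_in = Z_0·(Z_L + jZ_0·tanβl)/(Z_0 + jZ_L·tanβl)
     = 50·(256 + j26.1)/(50 + j134)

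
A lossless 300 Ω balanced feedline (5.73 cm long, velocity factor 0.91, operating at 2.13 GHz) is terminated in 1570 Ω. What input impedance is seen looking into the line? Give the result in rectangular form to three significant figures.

λ = v/f = 0.91·c / 2.13 GHz = 0.128 m
βl = 2π·l/λ = 2π × 0.447 = 161°
tan(βl) = tan(161°) = -0.345
Z_in = Z_0·(Z_L + jZ_0·tanβl)/(Z_0 + jZ_L·tanβl)
     = 300·(1570 − j104)/(300 − j542)

Z_in ≈ 412 + j641 Ω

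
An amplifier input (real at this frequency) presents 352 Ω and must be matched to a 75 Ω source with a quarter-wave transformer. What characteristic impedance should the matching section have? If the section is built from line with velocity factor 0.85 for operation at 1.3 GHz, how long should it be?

Z_qwt = √(Z_0·R_L) = √(75 × 352) = √26400
λ = 0.85·c/f = 0.196 m, so l = λ/4 = 0.049 m

Z_qwt ≈ 162 Ω; length ≈ 4.9 cm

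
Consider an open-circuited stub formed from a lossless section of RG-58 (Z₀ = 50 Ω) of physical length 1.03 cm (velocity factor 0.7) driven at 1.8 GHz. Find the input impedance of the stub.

Z_in ≈ −j80.7 Ω

λ = v/f = 0.7·c / 1.8 GHz = 0.117 m
βl = 2π·l/λ = 2π × 0.0883 = 31.8°
tan(βl) = 0.62
For an open-circuited stub, Z_in = −jZ_0·cot(βl) = −jZ_0/tan(βl)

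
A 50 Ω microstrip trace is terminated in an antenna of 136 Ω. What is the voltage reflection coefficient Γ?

Γ = (Z_L − Z_0)/(Z_L + Z_0) = (136 − 50)/(136 + 50) = 86/186

Γ = 0.462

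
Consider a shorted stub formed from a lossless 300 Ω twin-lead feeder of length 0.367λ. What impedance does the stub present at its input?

βl = 2π × 0.367 = 132°
tan(βl) = -1.11
For a shorted stub, Z_in = jZ_0·tan(βl)

Z_in ≈ −j332 Ω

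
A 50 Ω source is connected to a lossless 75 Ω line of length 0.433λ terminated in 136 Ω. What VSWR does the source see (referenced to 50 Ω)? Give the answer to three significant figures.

βl = 2π × 0.433 = 156°
tan(βl) = -0.448
Z_in = Z_0·(Z_L + jZ_0·tanβl)/(Z_0 + jZ_L·tanβl) = 98.4 + j46.3 Ω
Γ_s = (Z_in − Z_s)/(Z_in + Z_s) = (48.4 + j46.3)/(148 + j46.3), |Γ_s| = 0.431
VSWR = (1 + |Γ_s|)/(1 − |Γ_s|)

VSWR ≈ 2.51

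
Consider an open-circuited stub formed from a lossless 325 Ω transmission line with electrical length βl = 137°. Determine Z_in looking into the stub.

Z_in ≈ +j349 Ω

tan(βl) = -0.933
For an open-circuited stub, Z_in = −jZ_0·cot(βl) = −jZ_0/tan(βl)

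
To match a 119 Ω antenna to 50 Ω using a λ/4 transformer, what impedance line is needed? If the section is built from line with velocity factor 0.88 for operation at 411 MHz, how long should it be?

Z_qwt = √(Z_0·R_L) = √(50 × 119) = √5950
λ = 0.88·c/f = 0.642 m, so l = λ/4 = 0.161 m

Z_qwt ≈ 77.1 Ω; length ≈ 16.1 cm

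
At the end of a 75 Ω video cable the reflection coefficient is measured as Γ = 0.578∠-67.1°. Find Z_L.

Z_L ≈ 56.5 − j90.3 Ω

Z_L = Z_0·(1 + Γ)/(1 − Γ) = 75·(1.22 − j0.532)/(0.775 + j0.532)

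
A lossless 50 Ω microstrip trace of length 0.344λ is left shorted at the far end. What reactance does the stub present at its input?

X_in ≈ -74.6 Ω (capacitive)

βl = 2π × 0.344 = 124°
tan(βl) = -1.49
For a shorted stub, Z_in = jZ_0·tan(βl)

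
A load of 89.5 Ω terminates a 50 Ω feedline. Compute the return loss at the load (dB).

RL ≈ 11 dB

Γ = (89.5 − 50)/(89.5 + 50) = 0.283
RL = −20·log₁₀|Γ| = −20·log₁₀(0.283)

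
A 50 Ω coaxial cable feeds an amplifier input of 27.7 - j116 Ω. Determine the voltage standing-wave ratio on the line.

Γ = (Z_L − Z_0)/(Z_L + Z_0) = (-22.3 − j116)/(77.7 − j116)
|Γ| = 118/140 = 0.846
VSWR = (1 + |Γ|)/(1 − |Γ|) = 1.85/0.154

VSWR ≈ 12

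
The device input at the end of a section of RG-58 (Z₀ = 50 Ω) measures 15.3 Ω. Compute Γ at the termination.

Γ = -0.531

Γ = (Z_L − Z_0)/(Z_L + Z_0) = (15.3 − 50)/(15.3 + 50) = -34.7/65.3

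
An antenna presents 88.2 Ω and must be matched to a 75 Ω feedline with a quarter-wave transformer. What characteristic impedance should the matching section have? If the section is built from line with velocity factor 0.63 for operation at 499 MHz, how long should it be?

Z_qwt = √(Z_0·R_L) = √(75 × 88.2) = √6615
λ = 0.63·c/f = 0.379 m, so l = λ/4 = 0.0947 m

Z_qwt ≈ 81.3 Ω; length ≈ 9.47 cm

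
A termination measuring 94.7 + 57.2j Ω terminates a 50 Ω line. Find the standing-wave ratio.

Γ = (Z_L − Z_0)/(Z_L + Z_0) = (44.7 + j57.2)/(144.7 + j57.2)
|Γ| = 72.6/156 = 0.467
VSWR = (1 + |Γ|)/(1 − |Γ|) = 1.47/0.533

VSWR ≈ 2.75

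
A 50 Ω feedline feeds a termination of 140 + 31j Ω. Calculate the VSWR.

VSWR ≈ 2.96

Γ = (Z_L − Z_0)/(Z_L + Z_0) = (90 + j31)/(190 + j31)
|Γ| = 95.2/193 = 0.494
VSWR = (1 + |Γ|)/(1 − |Γ|) = 1.49/0.506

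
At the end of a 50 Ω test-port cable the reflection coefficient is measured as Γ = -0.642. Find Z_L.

Z_L = Z_0·(1 + Γ)/(1 − Γ) = 50·(0.358)/(1.64)

Z_L ≈ 10.9 Ω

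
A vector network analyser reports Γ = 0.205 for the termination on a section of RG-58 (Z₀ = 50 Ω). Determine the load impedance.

Z_L ≈ 75.8 Ω

Z_L = Z_0·(1 + Γ)/(1 − Γ) = 50·(1.21)/(0.795)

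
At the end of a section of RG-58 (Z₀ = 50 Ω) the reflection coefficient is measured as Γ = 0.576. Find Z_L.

Z_L = Z_0·(1 + Γ)/(1 − Γ) = 50·(1.58)/(0.424)

Z_L ≈ 186 Ω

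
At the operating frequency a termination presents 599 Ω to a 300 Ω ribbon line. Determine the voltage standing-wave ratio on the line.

VSWR ≈ 2

Γ = (599 − 300)/(599 + 300) = 0.333
VSWR = (1 + 0.333)/(1 − 0.333)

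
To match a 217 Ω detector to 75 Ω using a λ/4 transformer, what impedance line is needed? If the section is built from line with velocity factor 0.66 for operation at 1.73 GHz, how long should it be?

Z_qwt = √(Z_0·R_L) = √(75 × 217) = √16280
λ = 0.66·c/f = 0.114 m, so l = λ/4 = 0.0286 m

Z_qwt ≈ 128 Ω; length ≈ 2.86 cm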